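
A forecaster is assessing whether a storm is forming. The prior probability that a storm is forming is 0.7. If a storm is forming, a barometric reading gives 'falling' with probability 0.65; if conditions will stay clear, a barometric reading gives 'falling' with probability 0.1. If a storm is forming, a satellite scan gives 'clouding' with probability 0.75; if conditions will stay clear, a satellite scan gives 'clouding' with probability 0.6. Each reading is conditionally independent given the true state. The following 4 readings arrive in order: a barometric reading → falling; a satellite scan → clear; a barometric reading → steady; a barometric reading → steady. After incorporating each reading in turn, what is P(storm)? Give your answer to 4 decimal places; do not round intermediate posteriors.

Each posterior becomes the prior for the next update.
After a barometric reading='falling': P(storm) = 0.65·0.7000 / (0.65·0.7000 + 0.1·0.3000) ≈ 0.9381
After a satellite scan='clear': P(storm) = 0.25·0.9381 / (0.25·0.9381 + 0.4·0.0619) ≈ 0.9046
After a barometric reading='steady': P(storm) = 0.35·0.9046 / (0.35·0.9046 + 0.9·0.0954) ≈ 0.7866
After a barometric reading='steady': P(storm) = 0.35·0.7866 / (0.35·0.7866 + 0.9·0.2134) ≈ 0.5891

0.5891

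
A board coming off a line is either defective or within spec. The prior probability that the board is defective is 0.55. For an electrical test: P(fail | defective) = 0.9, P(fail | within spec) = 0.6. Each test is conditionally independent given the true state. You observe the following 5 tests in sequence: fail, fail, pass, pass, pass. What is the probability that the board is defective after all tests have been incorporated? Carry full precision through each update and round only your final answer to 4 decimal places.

After 'fail': P(defective) = 0.9·0.5500 / (0.9·0.5500 + 0.6·0.4500) ≈ 0.6471
After 'fail': P(defective) = 0.9·0.6471 / (0.9·0.6471 + 0.6·0.3529) ≈ 0.7333
After 'pass': P(defective) = 0.1·0.7333 / (0.1·0.7333 + 0.4·0.2667) ≈ 0.4074
After 'pass': P(defective) = 0.1·0.4074 / (0.1·0.4074 + 0.4·0.5926) ≈ 0.1467
After 'pass': P(defective) = 0.1·0.1467 / (0.1·0.1467 + 0.4·0.8533) ≈ 0.0412

0.0412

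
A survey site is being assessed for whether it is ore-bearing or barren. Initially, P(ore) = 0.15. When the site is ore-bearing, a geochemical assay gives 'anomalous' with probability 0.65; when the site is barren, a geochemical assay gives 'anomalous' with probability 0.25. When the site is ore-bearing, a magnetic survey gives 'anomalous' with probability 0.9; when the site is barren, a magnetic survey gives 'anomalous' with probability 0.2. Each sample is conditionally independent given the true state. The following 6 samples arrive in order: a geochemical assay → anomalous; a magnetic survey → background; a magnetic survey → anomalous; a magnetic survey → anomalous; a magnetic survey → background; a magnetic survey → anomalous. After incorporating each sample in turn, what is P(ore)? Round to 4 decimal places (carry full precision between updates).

After a geochemical assay='anomalous': P(ore) = 0.65·0.1500 / (0.65·0.1500 + 0.25·0.8500) ≈ 0.3145
After a magnetic survey='background': P(ore) = 0.1·0.3145 / (0.1·0.3145 + 0.8·0.6855) ≈ 0.0542
After a magnetic survey='anomalous': P(ore) = 0.9·0.0542 / (0.9·0.0542 + 0.2·0.9458) ≈ 0.2051
After a magnetic survey='anomalous': P(ore) = 0.9·0.2051 / (0.9·0.2051 + 0.2·0.7949) ≈ 0.5373
After a magnetic survey='background': P(ore) = 0.1·0.5373 / (0.1·0.5373 + 0.8·0.4627) ≈ 0.1268
After a magnetic survey='anomalous': P(ore) = 0.9·0.1268 / (0.9·0.1268 + 0.2·0.8732) ≈ 0.3951

0.3951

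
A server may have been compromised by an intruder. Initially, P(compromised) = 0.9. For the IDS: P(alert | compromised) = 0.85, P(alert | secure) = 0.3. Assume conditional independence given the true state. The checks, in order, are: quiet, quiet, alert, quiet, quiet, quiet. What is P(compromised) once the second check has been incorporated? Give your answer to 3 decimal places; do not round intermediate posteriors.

After 'quiet': P(compromised) = 0.15·0.9000 / (0.15·0.9000 + 0.7·0.1000) ≈ 0.6585
After 'quiet': P(compromised) = 0.15·0.6585 / (0.15·0.6585 + 0.7·0.3415) ≈ 0.2924

0.292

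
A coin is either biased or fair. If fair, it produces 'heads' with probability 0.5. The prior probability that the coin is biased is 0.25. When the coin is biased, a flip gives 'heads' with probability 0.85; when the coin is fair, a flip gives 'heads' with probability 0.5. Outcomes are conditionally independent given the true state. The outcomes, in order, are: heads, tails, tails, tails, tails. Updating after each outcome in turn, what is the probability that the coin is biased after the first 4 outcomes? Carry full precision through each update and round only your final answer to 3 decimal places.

Apply Bayes' rule sequentially, carrying P(biased) forward.
After 'heads': P(biased) = 0.85·0.2500 / (0.85·0.2500 + 0.5·0.7500) ≈ 0.3617
After 'tails': P(biased) = 0.15·0.3617 / (0.15·0.3617 + 0.5·0.6383) ≈ 0.1453
After 'tails': P(biased) = 0.15·0.1453 / (0.15·0.1453 + 0.5·0.8547) ≈ 0.0485
After 'tails': P(biased) = 0.15·0.0485 / (0.15·0.0485 + 0.5·0.9515) ≈ 0.0151

0.015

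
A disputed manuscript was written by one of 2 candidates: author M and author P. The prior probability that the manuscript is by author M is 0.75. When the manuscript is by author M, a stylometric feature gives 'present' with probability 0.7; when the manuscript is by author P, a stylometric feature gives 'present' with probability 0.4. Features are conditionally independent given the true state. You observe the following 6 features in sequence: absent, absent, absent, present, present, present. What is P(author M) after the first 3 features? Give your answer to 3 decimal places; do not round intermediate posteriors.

0.273

Apply Bayes' rule sequentially, carrying P(author M) forward.
After 'absent': P(author M) = 0.3·0.7500 / (0.3·0.7500 + 0.6·0.2500) ≈ 0.6000
After 'absent': P(author M) = 0.3·0.6000 / (0.3·0.6000 + 0.6·0.4000) ≈ 0.4286
After 'absent': P(author M) = 0.3·0.4286 / (0.3·0.4286 + 0.6·0.5714) ≈ 0.2727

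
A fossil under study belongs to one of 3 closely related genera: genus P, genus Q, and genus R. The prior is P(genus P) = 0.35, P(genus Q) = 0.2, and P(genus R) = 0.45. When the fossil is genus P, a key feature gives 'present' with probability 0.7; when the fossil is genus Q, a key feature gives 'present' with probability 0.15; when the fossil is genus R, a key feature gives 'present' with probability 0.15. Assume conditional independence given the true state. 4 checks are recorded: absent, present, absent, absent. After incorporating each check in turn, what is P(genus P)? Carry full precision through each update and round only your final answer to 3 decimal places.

0.099

After 'absent': normaliser = 0.3·0.3500 + 0.85·0.2000 + 0.85·0.4500; P(genus P) ≈ 0.1597, P(genus Q) ≈ 0.2586, P(genus R) ≈ 0.5817
After 'present': normaliser = 0.7·0.1597 + 0.15·0.2586 + 0.15·0.5817; P(genus P) ≈ 0.4700, P(genus Q) ≈ 0.1631, P(genus R) ≈ 0.3669
After 'absent': normaliser = 0.3·0.4700 + 0.85·0.1631 + 0.85·0.3669; P(genus P) ≈ 0.2384, P(genus Q) ≈ 0.2343, P(genus R) ≈ 0.5273
After 'absent': normaliser = 0.3·0.2384 + 0.85·0.2343 + 0.85·0.5273; P(genus P) ≈ 0.0995, P(genus Q) ≈ 0.2771, P(genus R) ≈ 0.6234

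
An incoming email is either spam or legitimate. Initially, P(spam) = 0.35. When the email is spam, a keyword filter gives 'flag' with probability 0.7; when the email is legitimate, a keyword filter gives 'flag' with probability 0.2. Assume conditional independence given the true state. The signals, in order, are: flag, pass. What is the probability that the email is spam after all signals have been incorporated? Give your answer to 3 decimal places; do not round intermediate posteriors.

After 'flag': P(spam) = 0.7·0.3500 / (0.7·0.3500 + 0.2·0.6500) ≈ 0.6533
After 'pass': P(spam) = 0.3·0.6533 / (0.3·0.6533 + 0.8·0.3467) ≈ 0.4141

0.414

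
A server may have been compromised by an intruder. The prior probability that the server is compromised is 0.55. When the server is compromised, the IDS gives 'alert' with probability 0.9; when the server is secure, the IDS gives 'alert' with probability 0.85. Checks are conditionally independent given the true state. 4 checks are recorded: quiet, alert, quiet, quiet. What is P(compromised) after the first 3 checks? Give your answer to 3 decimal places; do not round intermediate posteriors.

0.365

Apply Bayes' rule sequentially, carrying P(compromised) forward.
After 'quiet': P(compromised) = 0.1·0.5500 / (0.1·0.5500 + 0.15·0.4500) ≈ 0.4490
After 'alert': P(compromised) = 0.9·0.4490 / (0.9·0.4490 + 0.85·0.5510) ≈ 0.4632
After 'quiet': P(compromised) = 0.1·0.4632 / (0.1·0.4632 + 0.15·0.5368) ≈ 0.3651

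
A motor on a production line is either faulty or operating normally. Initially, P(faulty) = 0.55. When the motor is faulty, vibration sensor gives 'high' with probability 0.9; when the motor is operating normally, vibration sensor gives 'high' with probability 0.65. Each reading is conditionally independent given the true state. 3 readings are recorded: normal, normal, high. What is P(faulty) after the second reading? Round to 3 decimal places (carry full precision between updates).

0.091

After 'normal': P(faulty) = 0.1·0.5500 / (0.1·0.5500 + 0.35·0.4500) ≈ 0.2588
After 'normal': P(faulty) = 0.1·0.2588 / (0.1·0.2588 + 0.35·0.7412) ≈ 0.0907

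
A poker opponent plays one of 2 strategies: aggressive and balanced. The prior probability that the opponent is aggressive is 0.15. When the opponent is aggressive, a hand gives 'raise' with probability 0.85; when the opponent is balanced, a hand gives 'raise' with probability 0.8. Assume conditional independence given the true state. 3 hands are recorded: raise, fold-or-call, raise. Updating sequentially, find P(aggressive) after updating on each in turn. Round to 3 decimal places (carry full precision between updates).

0.130

After 'raise': P(aggressive) = 0.85·0.1500 / (0.85·0.1500 + 0.8·0.8500) ≈ 0.1579
After 'fold-or-call': P(aggressive) = 0.15·0.1579 / (0.15·0.1579 + 0.2·0.8421) ≈ 0.1233
After 'raise': P(aggressive) = 0.85·0.1233 / (0.85·0.1233 + 0.8·0.8767) ≈ 0.1300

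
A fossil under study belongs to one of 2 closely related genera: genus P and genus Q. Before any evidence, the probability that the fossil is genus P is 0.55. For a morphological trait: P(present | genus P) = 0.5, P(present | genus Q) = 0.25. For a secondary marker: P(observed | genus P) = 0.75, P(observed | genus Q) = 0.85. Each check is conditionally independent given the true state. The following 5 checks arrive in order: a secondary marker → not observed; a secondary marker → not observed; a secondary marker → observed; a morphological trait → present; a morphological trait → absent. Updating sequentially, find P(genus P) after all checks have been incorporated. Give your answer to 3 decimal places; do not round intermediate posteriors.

0.800

After a secondary marker='not observed': P(genus P) = 0.25·0.5500 / (0.25·0.5500 + 0.15·0.4500) ≈ 0.6707
After a secondary marker='not observed': P(genus P) = 0.25·0.6707 / (0.25·0.6707 + 0.15·0.3293) ≈ 0.7725
After a secondary marker='observed': P(genus P) = 0.75·0.7725 / (0.75·0.7725 + 0.85·0.2275) ≈ 0.7497
After a morphological trait='present': P(genus P) = 0.5·0.7497 / (0.5·0.7497 + 0.25·0.2503) ≈ 0.8570
After a morphological trait='absent': P(genus P) = 0.5·0.8570 / (0.5·0.8570 + 0.75·0.1430) ≈ 0.7998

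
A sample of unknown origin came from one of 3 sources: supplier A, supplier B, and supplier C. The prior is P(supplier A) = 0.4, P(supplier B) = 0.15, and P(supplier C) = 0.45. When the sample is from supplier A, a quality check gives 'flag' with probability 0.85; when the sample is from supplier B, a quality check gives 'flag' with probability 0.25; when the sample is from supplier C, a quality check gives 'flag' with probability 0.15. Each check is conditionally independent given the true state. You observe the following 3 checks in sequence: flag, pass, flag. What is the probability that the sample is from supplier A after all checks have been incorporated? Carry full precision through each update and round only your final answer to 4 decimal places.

0.7349

Apply Bayes' rule sequentially, carrying P(supplier A) forward.
After 'flag': normaliser = 0.85·0.4000 + 0.25·0.1500 + 0.15·0.4500; P(supplier A) ≈ 0.7640, P(supplier B) ≈ 0.0843, P(supplier C) ≈ 0.1517
After 'pass': normaliser = 0.15·0.7640 + 0.75·0.0843 + 0.85·0.1517; P(supplier A) ≈ 0.3736, P(supplier B) ≈ 0.2060, P(supplier C) ≈ 0.4203
After 'flag': normaliser = 0.85·0.3736 + 0.25·0.2060 + 0.15·0.4203; P(supplier A) ≈ 0.7349, P(supplier B) ≈ 0.1192, P(supplier C) ≈ 0.1459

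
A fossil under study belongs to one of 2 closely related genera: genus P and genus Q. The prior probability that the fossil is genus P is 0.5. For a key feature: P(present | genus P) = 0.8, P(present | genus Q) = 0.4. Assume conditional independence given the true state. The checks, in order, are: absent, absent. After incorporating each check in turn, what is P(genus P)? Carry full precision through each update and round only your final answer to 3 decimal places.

0.100

After 'absent': P(genus P) = 0.2·0.5000 / (0.2·0.5000 + 0.6·0.5000) ≈ 0.2500
After 'absent': P(genus P) = 0.2·0.2500 / (0.2·0.2500 + 0.6·0.7500) ≈ 0.1000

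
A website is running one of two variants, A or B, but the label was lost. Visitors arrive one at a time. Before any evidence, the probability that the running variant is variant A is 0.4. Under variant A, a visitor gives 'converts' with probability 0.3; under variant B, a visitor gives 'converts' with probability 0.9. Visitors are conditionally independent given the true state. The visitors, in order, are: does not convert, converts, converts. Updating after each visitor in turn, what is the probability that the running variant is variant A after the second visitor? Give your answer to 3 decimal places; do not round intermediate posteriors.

Each posterior becomes the prior for the next update.
After 'does not convert': P(A) = 0.7·0.4000 / (0.7·0.4000 + 0.1·0.6000) ≈ 0.8235
After 'converts': P(A) = 0.3·0.8235 / (0.3·0.8235 + 0.9·0.1765) ≈ 0.6087

0.609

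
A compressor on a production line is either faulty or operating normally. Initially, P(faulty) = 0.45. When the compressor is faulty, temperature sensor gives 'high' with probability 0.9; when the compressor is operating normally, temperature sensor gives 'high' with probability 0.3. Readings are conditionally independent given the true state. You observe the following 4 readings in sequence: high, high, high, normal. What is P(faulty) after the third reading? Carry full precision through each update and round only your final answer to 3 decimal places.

After 'high': P(faulty) = 0.9·0.4500 / (0.9·0.4500 + 0.3·0.5500) ≈ 0.7105
After 'high': P(faulty) = 0.9·0.7105 / (0.9·0.7105 + 0.3·0.2895) ≈ 0.8804
After 'high': P(faulty) = 0.9·0.8804 / (0.9·0.8804 + 0.3·0.1196) ≈ 0.9567

0.957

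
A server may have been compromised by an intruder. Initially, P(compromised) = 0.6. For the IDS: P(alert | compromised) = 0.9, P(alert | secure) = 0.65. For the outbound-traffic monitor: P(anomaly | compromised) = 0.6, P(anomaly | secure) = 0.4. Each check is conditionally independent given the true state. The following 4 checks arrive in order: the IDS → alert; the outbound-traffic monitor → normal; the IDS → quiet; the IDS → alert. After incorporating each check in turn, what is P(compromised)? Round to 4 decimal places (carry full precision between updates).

Each posterior becomes the prior for the next update.
After the IDS='alert': P(compromised) = 0.9·0.6000 / (0.9·0.6000 + 0.65·0.4000) ≈ 0.6750
After the outbound-traffic monitor='normal': P(compromised) = 0.4·0.6750 / (0.4·0.6750 + 0.6·0.3250) ≈ 0.5806
After the IDS='quiet': P(compromised) = 0.1·0.5806 / (0.1·0.5806 + 0.35·0.4194) ≈ 0.2835
After the IDS='alert': P(compromised) = 0.9·0.2835 / (0.9·0.2835 + 0.65·0.7165) ≈ 0.3539

0.3539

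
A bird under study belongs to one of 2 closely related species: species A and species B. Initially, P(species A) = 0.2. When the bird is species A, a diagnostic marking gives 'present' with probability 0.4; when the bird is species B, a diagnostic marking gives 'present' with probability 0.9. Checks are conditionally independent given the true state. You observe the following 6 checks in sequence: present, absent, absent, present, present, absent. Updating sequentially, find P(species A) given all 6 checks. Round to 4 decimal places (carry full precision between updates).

0.8258

After 'present': P(species A) = 0.4·0.2000 / (0.4·0.2000 + 0.9·0.8000) ≈ 0.1000
After 'absent': P(species A) = 0.6·0.1000 / (0.6·0.1000 + 0.1·0.9000) ≈ 0.4000
After 'absent': P(species A) = 0.6·0.4000 / (0.6·0.4000 + 0.1·0.6000) ≈ 0.8000
After 'present': P(species A) = 0.4·0.8000 / (0.4·0.8000 + 0.9·0.2000) ≈ 0.6400
After 'present': P(species A) = 0.4·0.6400 / (0.4·0.6400 + 0.9·0.3600) ≈ 0.4414
After 'absent': P(species A) = 0.6·0.4414 / (0.6·0.4414 + 0.1·0.5586) ≈ 0.8258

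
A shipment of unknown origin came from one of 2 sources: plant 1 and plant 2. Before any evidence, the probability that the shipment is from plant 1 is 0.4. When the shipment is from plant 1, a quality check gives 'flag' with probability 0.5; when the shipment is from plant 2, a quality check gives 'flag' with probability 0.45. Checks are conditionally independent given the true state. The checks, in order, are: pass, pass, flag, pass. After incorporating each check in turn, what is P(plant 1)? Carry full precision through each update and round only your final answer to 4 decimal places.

0.3575

Apply Bayes' rule sequentially, carrying P(plant 1) forward.
After 'pass': P(plant 1) = 0.5·0.4000 / (0.5·0.4000 + 0.55·0.6000) ≈ 0.3774
After 'pass': P(plant 1) = 0.5·0.3774 / (0.5·0.3774 + 0.55·0.6226) ≈ 0.3552
After 'flag': P(plant 1) = 0.5·0.3552 / (0.5·0.3552 + 0.45·0.6448) ≈ 0.3797
After 'pass': P(plant 1) = 0.5·0.3797 / (0.5·0.3797 + 0.55·0.6203) ≈ 0.3575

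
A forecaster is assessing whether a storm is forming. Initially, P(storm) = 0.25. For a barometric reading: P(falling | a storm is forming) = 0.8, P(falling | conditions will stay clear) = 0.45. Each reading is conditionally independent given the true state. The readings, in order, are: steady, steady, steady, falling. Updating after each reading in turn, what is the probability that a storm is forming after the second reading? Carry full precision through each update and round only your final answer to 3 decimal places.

0.042

After 'steady': P(storm) = 0.2·0.2500 / (0.2·0.2500 + 0.55·0.7500) ≈ 0.1081
After 'steady': P(storm) = 0.2·0.1081 / (0.2·0.1081 + 0.55·0.8919) ≈ 0.0422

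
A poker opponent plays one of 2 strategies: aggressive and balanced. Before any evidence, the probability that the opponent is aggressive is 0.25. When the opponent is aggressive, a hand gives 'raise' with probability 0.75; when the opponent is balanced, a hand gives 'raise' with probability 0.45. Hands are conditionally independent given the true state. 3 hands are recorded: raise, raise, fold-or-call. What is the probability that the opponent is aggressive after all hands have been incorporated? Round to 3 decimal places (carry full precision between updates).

Apply Bayes' rule sequentially, carrying P(aggressive) forward.
After 'raise': P(aggressive) = 0.75·0.2500 / (0.75·0.2500 + 0.45·0.7500) ≈ 0.3571
After 'raise': P(aggressive) = 0.75·0.3571 / (0.75·0.3571 + 0.45·0.6429) ≈ 0.4808
After 'fold-or-call': P(aggressive) = 0.25·0.4808 / (0.25·0.4808 + 0.55·0.5192) ≈ 0.2962

0.296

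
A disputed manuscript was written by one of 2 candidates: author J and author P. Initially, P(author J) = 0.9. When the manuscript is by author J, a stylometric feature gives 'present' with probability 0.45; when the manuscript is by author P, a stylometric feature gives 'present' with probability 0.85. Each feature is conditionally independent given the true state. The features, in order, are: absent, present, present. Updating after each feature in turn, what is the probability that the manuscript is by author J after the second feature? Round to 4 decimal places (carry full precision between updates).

0.9459

Each posterior becomes the prior for the next update.
After 'absent': P(author J) = 0.55·0.9000 / (0.55·0.9000 + 0.15·0.1000) ≈ 0.9706
After 'present': P(author J) = 0.45·0.9706 / (0.45·0.9706 + 0.85·0.0294) ≈ 0.9459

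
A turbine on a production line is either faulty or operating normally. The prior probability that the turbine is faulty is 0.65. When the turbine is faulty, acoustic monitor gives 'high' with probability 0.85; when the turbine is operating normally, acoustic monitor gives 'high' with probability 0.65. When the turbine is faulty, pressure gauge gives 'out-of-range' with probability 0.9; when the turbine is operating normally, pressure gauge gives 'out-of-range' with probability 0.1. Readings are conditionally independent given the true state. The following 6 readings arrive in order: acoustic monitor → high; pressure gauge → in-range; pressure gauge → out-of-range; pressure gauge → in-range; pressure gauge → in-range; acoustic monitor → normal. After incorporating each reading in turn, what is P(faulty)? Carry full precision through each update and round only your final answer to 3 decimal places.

0.013

Each posterior becomes the prior for the next update.
After acoustic monitor='high': P(faulty) = 0.85·0.6500 / (0.85·0.6500 + 0.65·0.3500) ≈ 0.7083
After pressure gauge='in-range': P(faulty) = 0.1·0.7083 / (0.1·0.7083 + 0.9·0.2917) ≈ 0.2125
After pressure gauge='out-of-range': P(faulty) = 0.9·0.2125 / (0.9·0.2125 + 0.1·0.7875) ≈ 0.7083
After pressure gauge='in-range': P(faulty) = 0.1·0.7083 / (0.1·0.7083 + 0.9·0.2917) ≈ 0.2125
After pressure gauge='in-range': P(faulty) = 0.1·0.2125 / (0.1·0.2125 + 0.9·0.7875) ≈ 0.0291
After acoustic monitor='normal': P(faulty) = 0.15·0.0291 / (0.15·0.0291 + 0.35·0.9709) ≈ 0.0127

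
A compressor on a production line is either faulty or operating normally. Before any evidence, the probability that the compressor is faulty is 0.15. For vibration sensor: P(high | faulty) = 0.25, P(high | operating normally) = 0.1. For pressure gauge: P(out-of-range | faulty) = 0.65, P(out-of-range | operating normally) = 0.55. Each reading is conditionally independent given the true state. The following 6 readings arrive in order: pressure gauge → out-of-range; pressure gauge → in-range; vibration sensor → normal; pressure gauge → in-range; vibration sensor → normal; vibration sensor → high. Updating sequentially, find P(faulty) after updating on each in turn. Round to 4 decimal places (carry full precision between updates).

0.1797

Apply Bayes' rule sequentially, carrying P(faulty) forward.
After pressure gauge='out-of-range': P(faulty) = 0.65·0.1500 / (0.65·0.1500 + 0.55·0.8500) ≈ 0.1726
After pressure gauge='in-range': P(faulty) = 0.35·0.1726 / (0.35·0.1726 + 0.45·0.8274) ≈ 0.1396
After vibration sensor='normal': P(faulty) = 0.75·0.1396 / (0.75·0.1396 + 0.9·0.8604) ≈ 0.1191
After pressure gauge='in-range': P(faulty) = 0.35·0.1191 / (0.35·0.1191 + 0.45·0.8809) ≈ 0.0951
After vibration sensor='normal': P(faulty) = 0.75·0.0951 / (0.75·0.0951 + 0.9·0.9049) ≈ 0.0806
After vibration sensor='high': P(faulty) = 0.25·0.0806 / (0.25·0.0806 + 0.1·0.9194) ≈ 0.1797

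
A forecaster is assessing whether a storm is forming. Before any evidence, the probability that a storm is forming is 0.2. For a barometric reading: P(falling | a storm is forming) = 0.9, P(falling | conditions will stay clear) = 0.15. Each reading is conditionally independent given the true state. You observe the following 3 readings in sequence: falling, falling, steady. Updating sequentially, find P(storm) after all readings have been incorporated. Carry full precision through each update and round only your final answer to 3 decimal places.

0.514

Apply Bayes' rule sequentially, carrying P(storm) forward.
After 'falling': P(storm) = 0.9·0.2000 / (0.9·0.2000 + 0.15·0.8000) ≈ 0.6000
After 'falling': P(storm) = 0.9·0.6000 / (0.9·0.6000 + 0.15·0.4000) ≈ 0.9000
After 'steady': P(storm) = 0.1·0.9000 / (0.1·0.9000 + 0.85·0.1000) ≈ 0.5143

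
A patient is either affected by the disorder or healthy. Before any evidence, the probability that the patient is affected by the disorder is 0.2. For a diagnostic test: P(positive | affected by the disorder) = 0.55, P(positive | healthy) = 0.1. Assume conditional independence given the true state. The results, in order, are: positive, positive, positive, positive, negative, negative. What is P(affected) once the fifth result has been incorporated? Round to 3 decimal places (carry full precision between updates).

0.991

After 'positive': P(affected) = 0.55·0.2000 / (0.55·0.2000 + 0.1·0.8000) ≈ 0.5789
After 'positive': P(affected) = 0.55·0.5789 / (0.55·0.5789 + 0.1·0.4211) ≈ 0.8832
After 'positive': P(affected) = 0.55·0.8832 / (0.55·0.8832 + 0.1·0.1168) ≈ 0.9765
After 'positive': P(affected) = 0.55·0.9765 / (0.55·0.9765 + 0.1·0.0235) ≈ 0.9956
After 'negative': P(affected) = 0.45·0.9956 / (0.45·0.9956 + 0.9·0.0044) ≈ 0.9913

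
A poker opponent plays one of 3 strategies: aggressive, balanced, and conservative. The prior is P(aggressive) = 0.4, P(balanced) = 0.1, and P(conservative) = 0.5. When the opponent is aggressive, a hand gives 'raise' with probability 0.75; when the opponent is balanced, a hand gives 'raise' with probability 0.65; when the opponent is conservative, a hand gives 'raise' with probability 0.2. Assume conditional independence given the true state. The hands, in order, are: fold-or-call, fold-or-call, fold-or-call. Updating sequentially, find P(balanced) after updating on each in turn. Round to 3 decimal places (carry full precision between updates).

Each posterior becomes the prior for the next update.
After 'fold-or-call': normaliser = 0.25·0.4000 + 0.35·0.1000 + 0.8·0.5000; P(aggressive) ≈ 0.1869, P(balanced) ≈ 0.0654, P(conservative) ≈ 0.7477
After 'fold-or-call': normaliser = 0.25·0.1869 + 0.35·0.0654 + 0.8·0.7477; P(aggressive) ≈ 0.0700, P(balanced) ≈ 0.0343, P(conservative) ≈ 0.8957
After 'fold-or-call': normaliser = 0.25·0.0700 + 0.35·0.0343 + 0.8·0.8957; P(aggressive) ≈ 0.0234, P(balanced) ≈ 0.0161, P(conservative) ≈ 0.9605

0.016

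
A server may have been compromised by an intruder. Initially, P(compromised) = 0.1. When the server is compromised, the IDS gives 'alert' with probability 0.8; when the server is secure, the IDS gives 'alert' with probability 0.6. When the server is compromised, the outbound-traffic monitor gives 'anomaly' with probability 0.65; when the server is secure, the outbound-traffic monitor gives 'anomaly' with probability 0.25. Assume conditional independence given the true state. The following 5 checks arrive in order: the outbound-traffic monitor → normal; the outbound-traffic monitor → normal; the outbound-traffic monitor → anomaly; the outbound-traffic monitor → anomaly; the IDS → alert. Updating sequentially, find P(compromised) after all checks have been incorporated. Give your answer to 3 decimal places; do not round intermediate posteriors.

After the outbound-traffic monitor='normal': P(compromised) = 0.35·0.1000 / (0.35·0.1000 + 0.75·0.9000) ≈ 0.0493
After the outbound-traffic monitor='normal': P(compromised) = 0.35·0.0493 / (0.35·0.0493 + 0.75·0.9507) ≈ 0.0236
After the outbound-traffic monitor='anomaly': P(compromised) = 0.65·0.0236 / (0.65·0.0236 + 0.25·0.9764) ≈ 0.0592
After the outbound-traffic monitor='anomaly': P(compromised) = 0.65·0.0592 / (0.65·0.0592 + 0.25·0.9408) ≈ 0.1406
After the IDS='alert': P(compromised) = 0.8·0.1406 / (0.8·0.1406 + 0.6·0.8594) ≈ 0.1790

0.179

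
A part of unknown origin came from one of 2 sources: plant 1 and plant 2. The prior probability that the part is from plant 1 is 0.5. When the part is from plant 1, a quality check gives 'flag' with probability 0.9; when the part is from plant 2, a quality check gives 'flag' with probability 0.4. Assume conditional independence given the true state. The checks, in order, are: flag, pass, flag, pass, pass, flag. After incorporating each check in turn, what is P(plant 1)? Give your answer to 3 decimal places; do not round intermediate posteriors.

After 'flag': P(plant 1) = 0.9·0.5000 / (0.9·0.5000 + 0.4·0.5000) ≈ 0.6923
After 'pass': P(plant 1) = 0.1·0.6923 / (0.1·0.6923 + 0.6·0.3077) ≈ 0.2727
After 'flag': P(plant 1) = 0.9·0.2727 / (0.9·0.2727 + 0.4·0.7273) ≈ 0.4576
After 'pass': P(plant 1) = 0.1·0.4576 / (0.1·0.4576 + 0.6·0.5424) ≈ 0.1233
After 'pass': P(plant 1) = 0.1·0.1233 / (0.1·0.1233 + 0.6·0.8767) ≈ 0.0229
After 'flag': P(plant 1) = 0.9·0.0229 / (0.9·0.0229 + 0.4·0.9771) ≈ 0.0501

0.050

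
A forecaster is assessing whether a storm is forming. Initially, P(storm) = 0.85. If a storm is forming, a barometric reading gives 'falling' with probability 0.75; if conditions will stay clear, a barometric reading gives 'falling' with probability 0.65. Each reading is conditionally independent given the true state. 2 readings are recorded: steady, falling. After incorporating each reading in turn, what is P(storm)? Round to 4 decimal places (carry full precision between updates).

Apply Bayes' rule sequentially, carrying P(storm) forward.
After 'steady': P(storm) = 0.25·0.8500 / (0.25·0.8500 + 0.35·0.1500) ≈ 0.8019
After 'falling': P(storm) = 0.75·0.8019 / (0.75·0.8019 + 0.65·0.1981) ≈ 0.8236

0.8236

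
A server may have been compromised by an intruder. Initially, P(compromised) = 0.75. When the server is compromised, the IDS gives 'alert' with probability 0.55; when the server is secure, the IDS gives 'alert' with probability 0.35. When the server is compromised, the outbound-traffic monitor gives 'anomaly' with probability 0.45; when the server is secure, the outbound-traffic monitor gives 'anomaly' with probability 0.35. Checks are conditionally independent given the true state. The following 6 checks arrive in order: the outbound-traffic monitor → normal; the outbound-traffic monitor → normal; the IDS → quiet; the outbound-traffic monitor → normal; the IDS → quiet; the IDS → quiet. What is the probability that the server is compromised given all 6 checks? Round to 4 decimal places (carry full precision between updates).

After the outbound-traffic monitor='normal': P(compromised) = 0.55·0.7500 / (0.55·0.7500 + 0.65·0.2500) ≈ 0.7174
After the outbound-traffic monitor='normal': P(compromised) = 0.55·0.7174 / (0.55·0.7174 + 0.65·0.2826) ≈ 0.6823
After the IDS='quiet': P(compromised) = 0.45·0.6823 / (0.45·0.6823 + 0.65·0.3177) ≈ 0.5979
After the outbound-traffic monitor='normal': P(compromised) = 0.55·0.5979 / (0.55·0.5979 + 0.65·0.4021) ≈ 0.5572
After the IDS='quiet': P(compromised) = 0.45·0.5572 / (0.45·0.5572 + 0.65·0.4428) ≈ 0.4656
After the IDS='quiet': P(compromised) = 0.45·0.4656 / (0.45·0.4656 + 0.65·0.5344) ≈ 0.3762

0.3762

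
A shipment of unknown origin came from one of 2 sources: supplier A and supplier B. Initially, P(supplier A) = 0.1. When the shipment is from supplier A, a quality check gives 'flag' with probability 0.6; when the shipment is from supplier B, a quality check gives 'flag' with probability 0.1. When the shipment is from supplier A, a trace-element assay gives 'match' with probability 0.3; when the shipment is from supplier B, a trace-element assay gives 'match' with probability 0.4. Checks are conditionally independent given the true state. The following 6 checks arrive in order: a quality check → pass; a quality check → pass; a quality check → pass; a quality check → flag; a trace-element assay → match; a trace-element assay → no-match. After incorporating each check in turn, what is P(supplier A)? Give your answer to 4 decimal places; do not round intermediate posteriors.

0.0487

After a quality check='pass': P(supplier A) = 0.4·0.1000 / (0.4·0.1000 + 0.9·0.9000) ≈ 0.0471
After a quality check='pass': P(supplier A) = 0.4·0.0471 / (0.4·0.0471 + 0.9·0.9529) ≈ 0.0215
After a quality check='pass': P(supplier A) = 0.4·0.0215 / (0.4·0.0215 + 0.9·0.9785) ≈ 0.0097
After a quality check='flag': P(supplier A) = 0.6·0.0097 / (0.6·0.0097 + 0.1·0.9903) ≈ 0.0553
After a trace-element assay='match': P(supplier A) = 0.3·0.0553 / (0.3·0.0553 + 0.4·0.9447) ≈ 0.0420
After a trace-element assay='no-match': P(supplier A) = 0.7·0.0420 / (0.7·0.0420 + 0.6·0.9580) ≈ 0.0487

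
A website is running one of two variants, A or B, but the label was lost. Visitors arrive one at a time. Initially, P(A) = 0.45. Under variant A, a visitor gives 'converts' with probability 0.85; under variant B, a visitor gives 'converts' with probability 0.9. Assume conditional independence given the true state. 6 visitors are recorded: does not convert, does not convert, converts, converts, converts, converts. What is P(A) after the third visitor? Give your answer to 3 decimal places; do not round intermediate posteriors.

Apply Bayes' rule sequentially, carrying P(A) forward.
After 'does not convert': P(A) = 0.15·0.4500 / (0.15·0.4500 + 0.1·0.5500) ≈ 0.5510
After 'does not convert': P(A) = 0.15·0.5510 / (0.15·0.5510 + 0.1·0.4490) ≈ 0.6480
After 'converts': P(A) = 0.85·0.6480 / (0.85·0.6480 + 0.9·0.3520) ≈ 0.6349

0.635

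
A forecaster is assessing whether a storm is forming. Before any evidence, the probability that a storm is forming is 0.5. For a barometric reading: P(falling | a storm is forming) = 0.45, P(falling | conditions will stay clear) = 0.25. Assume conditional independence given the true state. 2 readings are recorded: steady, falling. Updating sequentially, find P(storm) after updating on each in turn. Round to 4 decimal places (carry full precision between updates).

After 'steady': P(storm) = 0.55·0.5000 / (0.55·0.5000 + 0.75·0.5000) ≈ 0.4231
After 'falling': P(storm) = 0.45·0.4231 / (0.45·0.4231 + 0.25·0.5769) ≈ 0.5690

0.5690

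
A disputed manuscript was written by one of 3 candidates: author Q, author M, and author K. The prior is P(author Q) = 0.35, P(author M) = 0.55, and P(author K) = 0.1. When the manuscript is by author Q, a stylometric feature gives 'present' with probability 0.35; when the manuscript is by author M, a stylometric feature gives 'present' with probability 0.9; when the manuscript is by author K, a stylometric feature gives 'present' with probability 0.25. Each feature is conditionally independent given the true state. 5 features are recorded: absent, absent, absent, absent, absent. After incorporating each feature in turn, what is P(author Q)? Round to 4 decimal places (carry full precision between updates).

0.6311

After 'absent': normaliser = 0.65·0.3500 + 0.1·0.5500 + 0.75·0.1000; P(author Q) ≈ 0.6364, P(author M) ≈ 0.1538, P(author K) ≈ 0.2098
After 'absent': normaliser = 0.65·0.6364 + 0.1·0.1538 + 0.75·0.2098; P(author Q) ≈ 0.7054, P(author M) ≈ 0.0262, P(author K) ≈ 0.2683
After 'absent': normaliser = 0.65·0.7054 + 0.1·0.0262 + 0.75·0.2683; P(author Q) ≈ 0.6922, P(author M) ≈ 0.0040, P(author K) ≈ 0.3038
After 'absent': normaliser = 0.65·0.6922 + 0.1·0.0040 + 0.75·0.3038; P(author Q) ≈ 0.6634, P(author M) ≈ 0.0006, P(author K) ≈ 0.3360
After 'absent': normaliser = 0.65·0.6634 + 0.1·0.0006 + 0.75·0.3360; P(author Q) ≈ 0.6311, P(author M) ≈ 0.0001, P(author K) ≈ 0.3688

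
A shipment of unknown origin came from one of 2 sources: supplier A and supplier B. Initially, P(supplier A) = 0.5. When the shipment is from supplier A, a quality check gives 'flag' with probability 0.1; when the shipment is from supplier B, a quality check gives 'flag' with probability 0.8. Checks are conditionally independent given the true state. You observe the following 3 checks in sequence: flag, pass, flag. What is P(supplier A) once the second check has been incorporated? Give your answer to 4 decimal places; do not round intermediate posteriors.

0.3600

After 'flag': P(supplier A) = 0.1·0.5000 / (0.1·0.5000 + 0.8·0.5000) ≈ 0.1111
After 'pass': P(supplier A) = 0.9·0.1111 / (0.9·0.1111 + 0.2·0.8889) ≈ 0.3600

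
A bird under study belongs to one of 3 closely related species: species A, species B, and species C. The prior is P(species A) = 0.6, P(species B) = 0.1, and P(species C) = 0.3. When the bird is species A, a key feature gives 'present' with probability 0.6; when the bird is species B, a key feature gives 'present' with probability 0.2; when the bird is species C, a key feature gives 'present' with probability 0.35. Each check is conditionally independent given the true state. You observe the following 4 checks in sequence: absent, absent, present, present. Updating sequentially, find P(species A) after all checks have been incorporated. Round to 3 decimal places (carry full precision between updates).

0.656

After 'absent': normaliser = 0.4·0.6000 + 0.8·0.1000 + 0.65·0.3000; P(species A) ≈ 0.4660, P(species B) ≈ 0.1553, P(species C) ≈ 0.3786
After 'absent': normaliser = 0.4·0.4660 + 0.8·0.1553 + 0.65·0.3786; P(species A) ≈ 0.3348, P(species B) ≈ 0.2232, P(species C) ≈ 0.4420
After 'present': normaliser = 0.6·0.3348 + 0.2·0.2232 + 0.35·0.4420; P(species A) ≈ 0.5019, P(species B) ≈ 0.1115, P(species C) ≈ 0.3866
After 'present': normaliser = 0.6·0.5019 + 0.2·0.1115 + 0.35·0.3866; P(species A) ≈ 0.6564, P(species B) ≈ 0.0486, P(species C) ≈ 0.2949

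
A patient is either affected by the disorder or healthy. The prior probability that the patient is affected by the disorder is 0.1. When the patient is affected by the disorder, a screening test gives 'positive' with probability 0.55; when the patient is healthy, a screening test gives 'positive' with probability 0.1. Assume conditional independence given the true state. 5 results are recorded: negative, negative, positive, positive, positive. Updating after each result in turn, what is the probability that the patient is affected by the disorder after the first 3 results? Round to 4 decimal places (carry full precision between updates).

After 'negative': P(affected) = 0.45·0.1000 / (0.45·0.1000 + 0.9·0.9000) ≈ 0.0526
After 'negative': P(affected) = 0.45·0.0526 / (0.45·0.0526 + 0.9·0.9474) ≈ 0.0270
After 'positive': P(affected) = 0.55·0.0270 / (0.55·0.0270 + 0.1·0.9730) ≈ 0.1325

0.1325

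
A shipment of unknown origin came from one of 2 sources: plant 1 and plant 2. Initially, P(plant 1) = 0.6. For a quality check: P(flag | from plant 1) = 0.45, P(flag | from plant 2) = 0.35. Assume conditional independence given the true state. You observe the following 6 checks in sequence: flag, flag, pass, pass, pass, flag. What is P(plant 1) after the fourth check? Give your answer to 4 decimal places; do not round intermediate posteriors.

0.6397

After 'flag': P(plant 1) = 0.45·0.6000 / (0.45·0.6000 + 0.35·0.4000) ≈ 0.6585
After 'flag': P(plant 1) = 0.45·0.6585 / (0.45·0.6585 + 0.35·0.3415) ≈ 0.7126
After 'pass': P(plant 1) = 0.55·0.7126 / (0.55·0.7126 + 0.65·0.2874) ≈ 0.6772
After 'pass': P(plant 1) = 0.55·0.6772 / (0.55·0.6772 + 0.65·0.3228) ≈ 0.6397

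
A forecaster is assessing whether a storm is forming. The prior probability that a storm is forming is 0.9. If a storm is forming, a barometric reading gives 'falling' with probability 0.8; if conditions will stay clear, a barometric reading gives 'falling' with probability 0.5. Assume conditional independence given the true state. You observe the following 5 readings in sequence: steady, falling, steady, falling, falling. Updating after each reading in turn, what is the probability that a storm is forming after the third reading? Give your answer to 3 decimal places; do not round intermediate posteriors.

0.697

Apply Bayes' rule sequentially, carrying P(storm) forward.
After 'steady': P(storm) = 0.2·0.9000 / (0.2·0.9000 + 0.5·0.1000) ≈ 0.7826
After 'falling': P(storm) = 0.8·0.7826 / (0.8·0.7826 + 0.5·0.2174) ≈ 0.8521
After 'steady': P(storm) = 0.2·0.8521 / (0.2·0.8521 + 0.5·0.1479) ≈ 0.6973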